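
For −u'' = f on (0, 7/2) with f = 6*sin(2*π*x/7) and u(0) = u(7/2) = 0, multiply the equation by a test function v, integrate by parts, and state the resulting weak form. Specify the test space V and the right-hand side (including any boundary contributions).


V = H^1_0(0, 7/2) (so v(0) = v(7/2) = 0); weak form: ∫_0^7/2 u'v' dx = ∫_0^7/2 (6*sin(2*π*x/7)) v dx for all v ∈ V.

Multiply both sides by a test function v and integrate from 0 to 7/2:
  ∫_0^7/2 −u''(x) v(x) dx = ∫_0^7/2 f(x) v(x) dx.
Integrate the LHS by parts once:
  ∫_0^7/2 −u'' v dx = −[u'(x) v(x)]_0^7/2 + ∫_0^7/2 u'(x) v'(x) dx.
Thus ∫_0^7/2 u'(x) v'(x) dx = ∫_0^7/2 f(x) v(x) dx + [u'(x) v(x)]_0^7/2.
Choose V so that boundary terms are either known or forced to vanish.
u is Dirichlet: u(0) = u(7/2) = 0. Let V = H^1_0(0, 7/2); then v(0) = v(7/2) = 0, and [u' v]_0^7/2 = 0.
Weak formulation: find u (satisfying any essential BC) such that ∫_0^7/2 u'(x) v'(x) dx = ∫_0^7/2 f v dx for all v ∈ V.
Substituting f(x) = 6*sin(2*π*x/7), the right-hand side is ∫_0^7/2 (6*sin(2*π*x/7)) v dx.


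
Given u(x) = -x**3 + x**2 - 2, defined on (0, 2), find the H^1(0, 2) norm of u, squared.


||u||_{H^1}^2 = 776/21

The H^1 norm (squared) on an interval (0, L) is
  ||u||_{H^1}^2 = ∫_0^L u(x)^2 dx + ∫_0^L u'(x)^2 dx.
Compute u'(x) = -3*x**2 + 2*x.
Then u(x)^2 = x**6 - 2*x**5 + x**4 + 4*x**3 - 4*x**2 + 4 and u'(x)^2 = 9*x**4 - 12*x**3 + 4*x**2.
Integrate each monomial from 0 to 2 using ∫_0^2 c·x^n dx = c·2^(n+1)/(n+1):
  ∫_0^2 u(x)^2 dx = ∫_0^2 (x^6 - 2*x^5 + x^4 + 4*x^3 - 4*x^2 + 4) dx. Term by term:
    ∫_0^2 x^6 dx = 128/7;  ∫_0^2 -2*x^5 dx = -64/3;  ∫_0^2 x^4 dx = 32/5;
    ∫_0^2 4*x^3 dx = 16;  ∫_0^2 -4*x^2 dx = -32/3;  ∫_0^2 4 dx = 8.
  Sum: 128/7 − 64/3 + 32/5 + 16 − 32/3 + 8 = 584/35.
  ∫_0^2 u'(x)^2 dx = ∫_0^2 (9*x^4 - 12*x^3 + 4*x^2) dx. Term by term:
    ∫_0^2 9*x^4 dx = 288/5;  ∫_0^2 -12*x^3 dx = -48;  ∫_0^2 4*x^2 dx = 32/3.
  Sum: 288/5 − 48 + 32/3 = 304/15.
Adding: ||u||_{H^1}^2 = 584/35 + 304/15 = 776/21.


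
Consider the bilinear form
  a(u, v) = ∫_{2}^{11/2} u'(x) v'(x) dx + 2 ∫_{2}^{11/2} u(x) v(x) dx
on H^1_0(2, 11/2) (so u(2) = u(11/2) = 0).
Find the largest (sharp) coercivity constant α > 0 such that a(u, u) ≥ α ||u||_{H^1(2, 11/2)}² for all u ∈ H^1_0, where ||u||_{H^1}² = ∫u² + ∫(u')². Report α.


α = 1

Coercivity of a(·,·) on H^1_0(2, 11/2) means a(u, u) ≥ α ||u||_{H^1}² for every u ∈ H^1_0.
The interval has length L = 7/2, and Poincaré/coercivity depend only on L. Here a(u, u) = ∫(u')² + (2)·∫u².
Here c = 2 ≥ 1, so a(u,u) = ∫(u')² + c∫u² ≥ ∫(u')² + ∫u² = ||u||_{H^1}², i.e. α = 1 works. No larger α is possible: a(u,u) ≥ α||u||_{H^1}² means (1−α)∫(u')² ≥ (α−c)∫u², and for the modes u_n = sin(nπ(x−x₀)/L) (x₀ the left endpoint) one has ∫u_n²/∫(u_n')² = (L/(nπ))² → 0, so a(u_n,u_n)/||u_n||_{H^1}² → 1. Hence the optimal constant is α = 1.
Therefore α = 1.


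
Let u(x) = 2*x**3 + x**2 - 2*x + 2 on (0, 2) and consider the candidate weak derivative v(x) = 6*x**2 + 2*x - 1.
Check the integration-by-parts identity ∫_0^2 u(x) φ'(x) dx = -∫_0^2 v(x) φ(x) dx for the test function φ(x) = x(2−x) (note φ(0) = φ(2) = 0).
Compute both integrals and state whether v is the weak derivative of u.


LHS = -48/5, RHS = -164/15. No, v is not the weak derivative of u.

u(x) = 2*x**3 + x**2 - 2*x + 2, classical derivative u'(x) = 6*x**2 + 2*x - 2.
φ(x) = x(2−x), so φ'(x) = 2 - 2*x.
Note φ(0) = φ(2) = 0, so the boundary term u·φ vanishes.
LHS = ∫_0^2 u(x) φ'(x) dx = ∫_0^2 (-4*x^4 + 2*x^3 + 6*x^2 - 8*x + 4) dx. Term by term:
  ∫_0^2 -4*x^4 dx = -128/5;  ∫_0^2 2*x^3 dx = 8;  ∫_0^2 6*x^2 dx = 16;
  ∫_0^2 -8*x dx = -16;  ∫_0^2 4 dx = 8.
Sum: -128/5 + 8 + 16 − 16 + 8 = -48/5.
So LHS = -48/5.
∫_0^2 v(x) φ(x) dx = ∫_0^2 (-6*x^4 + 10*x^3 + 5*x^2 - 2*x) dx. Term by term:
  ∫_0^2 -6*x^4 dx = -192/5;  ∫_0^2 10*x^3 dx = 40;  ∫_0^2 5*x^2 dx = 40/3;
  ∫_0^2 -2*x dx = -4.
Sum: -192/5 + 40 + 40/3 − 4 = 164/15.
So RHS = -∫_0^2 v(x) φ(x) dx = -164/15.
LHS − RHS = 4/3 ≠ 0, so the identity fails.
(For a valid weak derivative the identity must hold for EVERY test function, in particular this one. The failure shows v is NOT the weak derivative of u.)
Correct weak derivative would be u'(x) = 6*x**2 + 2*x - 2.


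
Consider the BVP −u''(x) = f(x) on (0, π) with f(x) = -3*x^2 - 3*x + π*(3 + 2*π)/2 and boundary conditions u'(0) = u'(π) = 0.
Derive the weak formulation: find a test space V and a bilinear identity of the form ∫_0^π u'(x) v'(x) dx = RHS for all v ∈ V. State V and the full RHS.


V = H^1(0, π) (no boundary constraint on v; u is determined up to an additive constant); weak form: ∫_0^π u'v' dx = ∫_0^π (-3*x^2 - 3*x + π*(3 + 2*π)/2) v dx for all v ∈ V.

Multiply both sides by a test function v and integrate from 0 to π:
  ∫_0^π −u''(x) v(x) dx = ∫_0^π f(x) v(x) dx.
Integrate the LHS by parts once:
  ∫_0^π −u'' v dx = −[u'(x) v(x)]_0^π + ∫_0^π u'(x) v'(x) dx.
Thus ∫_0^π u'(x) v'(x) dx = ∫_0^π f(x) v(x) dx + [u'(x) v(x)]_0^π.
Choose V so that boundary terms are either known or forced to vanish.
u has homogeneous Neumann: u'(0) = u'(π) = 0. So [u' v]_0^π = 0·v(π) − 0·v(0) = 0 for any v; take V = H^1(0, π).
Weak formulation: find u (satisfying any essential BC) such that ∫_0^π u'(x) v'(x) dx = ∫_0^π f v dx for all v ∈ V (homogeneous Neumann, so boundary terms vanish).
Substituting f(x) = -3*x^2 - 3*x + π*(3 + 2*π)/2, the right-hand side is ∫_0^π (-3*x^2 - 3*x + π*(3 + 2*π)/2) v dx.
Compatibility check (pure Neumann): taking v ≡ 1 ∈ V gives 0 = ∫_0^π f dx + (0) − (0), i.e. ∫_0^π f dx must equal u'(0) − u'(π) = 0. Indeed ∫_0^π (-3*x^2 - 3*x + π*(3 + 2*π)/2) dx = 0, so the data are compatible. The solution is then unique only up to an additive constant (fix it e.g. by requiring ∫_0^π u dx = 0).


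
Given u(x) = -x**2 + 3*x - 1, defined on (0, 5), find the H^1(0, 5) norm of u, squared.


||u||_{H^1}^2 = 275/2

The H^1 norm (squared) on an interval (0, L) is
  ||u||_{H^1}^2 = ∫_0^L u(x)^2 dx + ∫_0^L u'(x)^2 dx.
Compute u'(x) = 3 - 2*x.
Then u(x)^2 = x**4 - 6*x**3 + 11*x**2 - 6*x + 1 and u'(x)^2 = 4*x**2 - 12*x + 9.
Integrate each monomial from 0 to 5 using ∫_0^5 c·x^n dx = c·5^(n+1)/(n+1):
  ∫_0^5 u(x)^2 dx = ∫_0^5 (x^4 - 6*x^3 + 11*x^2 - 6*x + 1) dx. Term by term:
    ∫_0^5 x^4 dx = 625;  ∫_0^5 -6*x^3 dx = -1875/2;  ∫_0^5 11*x^2 dx = 1375/3;
    ∫_0^5 -6*x dx = -75;  ∫_0^5 1 dx = 5.
  Sum: 625 − 1875/2 + 1375/3 − 75 + 5 = 455/6.
  ∫_0^5 u'(x)^2 dx = ∫_0^5 (4*x^2 - 12*x + 9) dx. Term by term:
    ∫_0^5 4*x^2 dx = 500/3;  ∫_0^5 -12*x dx = -150;  ∫_0^5 9 dx = 45.
  Sum: 500/3 − 150 + 45 = 185/3.
Adding: ||u||_{H^1}^2 = 455/6 + 185/3 = 275/2.


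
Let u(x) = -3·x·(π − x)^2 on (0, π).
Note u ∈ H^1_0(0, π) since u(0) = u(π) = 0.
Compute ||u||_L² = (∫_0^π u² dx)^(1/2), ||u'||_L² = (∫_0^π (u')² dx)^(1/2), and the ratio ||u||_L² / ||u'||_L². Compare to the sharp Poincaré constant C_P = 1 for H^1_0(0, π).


||u||_L² / ||u'||_L² = sqrt(14)*π/14 < C_P = 1.

u(x) = -3·x·(π − x)^2, so u'(x) = 3*(π - 3*x)*(x - π).
u(x) = -3·x·(π − x)^2 vanishes at x = 0 and x = π, so u ∈ H^1_0(0, π). Differentiate via the product rule and integrate the resulting polynomials term by term.
  ∫_0^π u² dx = ∫_0^π (9*x^6 - 36*π*x^5 + 54*π^2*x^4 - 36*π^3*x^3 + 9*π^4*x^2) dx. Term by term:
    ∫_0^π 9*x^6 dx = 9*π^7/7;  ∫_0^π -36*π*x^5 dx = -6*π^7;  ∫_0^π 54*π^2*x^4 dx = 54*π^7/5;
    ∫_0^π -36*π^3*x^3 dx = -9*π^7;  ∫_0^π 9*π^4*x^2 dx = 3*π^7.
  Sum: 9*π^7/7 − 6*π^7 + 54*π^7/5 − 9*π^7 + 3*π^7 = 3*π^7/35.
  ∫_0^π (u')² dx = ∫_0^π (81*x^4 - 216*π*x^3 + 198*π^2*x^2 - 72*π^3*x + 9*π^4) dx. Term by term:
    ∫_0^π 81*x^4 dx = 81*π^5/5;  ∫_0^π -216*π*x^3 dx = -54*π^5;  ∫_0^π 198*π^2*x^2 dx = 66*π^5;
    ∫_0^π -72*π^3*x dx = -36*π^5;  ∫_0^π 9*π^4 dx = 9*π^5.
  Sum: 81*π^5/5 − 54*π^5 + 66*π^5 − 36*π^5 + 9*π^5 = 6*π^5/5.
∫_0^π u² dx = 3*π^7/35, so ||u||_L² = sqrt(105)*π^(7/2)/35.
∫_0^π (u')² dx = 6*π^5/5, so ||u'||_L² = sqrt(30)*π^(5/2)/5.
Ratio ||u||_L² / ||u'||_L² = sqrt(14)*π/14.
Sharp Poincaré constant on H^1_0(0, π) is C_P = L/π = 1, achieved by sin(x).
A polynomial bump cannot attain the sharp Poincaré constant (only the first sine eigenfunction does), so the ratio is strictly less than C_P, consistent with ||u||_L² ≤ C_P ||u'||_L².


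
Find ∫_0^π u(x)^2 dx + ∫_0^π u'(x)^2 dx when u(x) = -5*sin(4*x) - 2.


||u||_{H^1(0,π)}^2 = 433*π/2

u'(x) = -20*cos(4*x).
Expand u² and (u')² and integrate term by term on (0, π), using: for integers n ≥ 1, ∫_0^π sin²(nx) dx = ∫_0^π cos²(nx) dx = π/2; for n ≠ n', ∫_0^π sin(nx)sin(n'x) dx = ∫_0^π cos(nx)cos(n'x) dx = 0; and by product-to-sum, ∫_0^π sin(nx)cos(n'x) dx = ½∫_0^π [sin((n+n')x) + sin((n−n')x)] dx, which is 0 when n+n' is even and 2n/(n²−n'²) when n+n' is odd (it need not vanish on (0, π)). For the constant mode: ∫_0^π 1 dx = π, ∫_0^π cos(nx) dx = 0, ∫_0^π sin(nx) dx = (1−(−1)^n)/n.
  u² squared terms: (-2)²·∫1 dx = 4·π = 4*π;  (-5)²·∫sin(4x)² dx = 25·π/2 = 25*π/2.
  u² cross terms: 2·(-2)·(-5)·∫1·sin(4x) dx = 20·(0) = 0.
  So ∫_0^π u² dx = 4*π + 25*π/2 + 0 = 33*π/2.
  (u')² squared terms: (-20)²·∫cos(4x)² dx = 400·π/2 = 200*π.
  So ∫_0^π (u')² dx = 200*π.
||u||_{H^1}^2 = (33*π/2) + (200*π) = 433*π/2.


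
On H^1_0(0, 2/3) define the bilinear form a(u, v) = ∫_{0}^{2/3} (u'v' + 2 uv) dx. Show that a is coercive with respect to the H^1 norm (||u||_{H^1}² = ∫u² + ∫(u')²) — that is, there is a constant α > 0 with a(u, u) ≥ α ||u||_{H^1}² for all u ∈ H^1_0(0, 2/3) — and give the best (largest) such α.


α = 1

Coercivity of a(·,·) on H^1_0(0, 2/3) means a(u, u) ≥ α ||u||_{H^1}² for every u ∈ H^1_0.
The interval has length L = 2/3, and Poincaré/coercivity depend only on L. Here a(u, u) = ∫(u')² + (2)·∫u².
Here c = 2 ≥ 1, so a(u,u) = ∫(u')² + c∫u² ≥ ∫(u')² + ∫u² = ||u||_{H^1}², i.e. α = 1 works. No larger α is possible: a(u,u) ≥ α||u||_{H^1}² means (1−α)∫(u')² ≥ (α−c)∫u², and for the modes u_n = sin(nπ(x−x₀)/L) (x₀ the left endpoint) one has ∫u_n²/∫(u_n')² = (L/(nπ))² → 0, so a(u_n,u_n)/||u_n||_{H^1}² → 1. Hence the optimal constant is α = 1.
Therefore α = 1.


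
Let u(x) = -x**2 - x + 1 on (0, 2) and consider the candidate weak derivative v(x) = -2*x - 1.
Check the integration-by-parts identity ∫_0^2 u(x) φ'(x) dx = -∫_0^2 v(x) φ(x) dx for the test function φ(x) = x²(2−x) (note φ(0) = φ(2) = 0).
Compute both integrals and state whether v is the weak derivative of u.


LHS = 68/15, RHS = 68/15. Yes, v = u' weakly.

u(x) = -x**2 - x + 1, classical derivative u'(x) = -2*x - 1.
φ(x) = x²(2−x), so φ'(x) = x*(4 - 3*x).
Note φ(0) = φ(2) = 0, so the boundary term u·φ vanishes.
LHS = ∫_0^2 u(x) φ'(x) dx = ∫_0^2 (3*x^4 - x^3 - 7*x^2 + 4*x) dx. Term by term:
  ∫_0^2 3*x^4 dx = 96/5;  ∫_0^2 -x^3 dx = -4;  ∫_0^2 -7*x^2 dx = -56/3;
  ∫_0^2 4*x dx = 8.
Sum: 96/5 − 4 − 56/3 + 8 = 68/15.
So LHS = 68/15.
∫_0^2 v(x) φ(x) dx = ∫_0^2 (2*x^4 - 3*x^3 - 2*x^2) dx. Term by term:
  ∫_0^2 2*x^4 dx = 64/5;  ∫_0^2 -3*x^3 dx = -12;  ∫_0^2 -2*x^2 dx = -16/3.
Sum: 64/5 − 12 − 16/3 = -68/15.
So RHS = -∫_0^2 v(x) φ(x) dx = 68/15.
LHS = RHS, so the identity holds for this test φ.
Moreover u is smooth here and v(x) = u'(x) = -2*x - 1 pointwise, so the identity holds for every test function. Hence v is the weak derivative of u.


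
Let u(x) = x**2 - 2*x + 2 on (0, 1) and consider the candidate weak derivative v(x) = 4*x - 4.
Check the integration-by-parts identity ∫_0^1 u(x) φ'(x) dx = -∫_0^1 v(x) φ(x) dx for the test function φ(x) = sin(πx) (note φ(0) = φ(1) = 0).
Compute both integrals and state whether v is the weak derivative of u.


LHS = 2/π, RHS = 4/π. No, v is not the weak derivative of u.

u(x) = x**2 - 2*x + 2, classical derivative u'(x) = 2*x - 2.
φ(x) = sin(πx), so φ'(x) = π*cos(π*x).
Note φ(0) = φ(1) = 0, so the boundary term u·φ vanishes.
LHS = ∫_0^1 u(x) φ'(x) dx = ∫_0^1 (π*x^2*cos(π*x) - 2*π*x*cos(π*x) + 2*π*cos(π*x)) dx. Term by term:
  ∫_0^1 2*π*cos(π*x) dx = 0;  ∫_0^1 π*x^2*cos(π*x) dx = -2/π;  ∫_0^1 -2*π*x*cos(π*x) dx = 4/π.
Sum: 0 − 2/π + 4/π = 2/π.
So LHS = 2/π.
∫_0^1 v(x) φ(x) dx = ∫_0^1 (4*x*sin(π*x) - 4*sin(π*x)) dx. Term by term:
  ∫_0^1 -4*sin(π*x) dx = -8/π;  ∫_0^1 4*x*sin(π*x) dx = 4/π.
Sum: -8/π + 4/π = -4/π.
So RHS = -∫_0^1 v(x) φ(x) dx = 4/π.
LHS − RHS = -2/π ≠ 0, so the identity fails.
(For a valid weak derivative the identity must hold for EVERY test function, in particular this one. The failure shows v is NOT the weak derivative of u.)
Correct weak derivative would be u'(x) = 2*x - 2.


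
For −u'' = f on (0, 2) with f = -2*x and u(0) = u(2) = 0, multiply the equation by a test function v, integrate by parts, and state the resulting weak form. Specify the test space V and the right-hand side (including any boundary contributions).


V = H^1_0(0, 2) (so v(0) = v(2) = 0); weak form: ∫_0^2 u'v' dx = ∫_0^2 (-2*x) v dx for all v ∈ V.

Multiply both sides by a test function v and integrate from 0 to 2:
  ∫_0^2 −u''(x) v(x) dx = ∫_0^2 f(x) v(x) dx.
Integrate the LHS by parts once:
  ∫_0^2 −u'' v dx = −[u'(x) v(x)]_0^2 + ∫_0^2 u'(x) v'(x) dx.
Thus ∫_0^2 u'(x) v'(x) dx = ∫_0^2 f(x) v(x) dx + [u'(x) v(x)]_0^2.
Choose V so that boundary terms are either known or forced to vanish.
u is Dirichlet: u(0) = u(2) = 0. Let V = H^1_0(0, 2); then v(0) = v(2) = 0, and [u' v]_0^2 = 0.
Weak formulation: find u (satisfying any essential BC) such that ∫_0^2 u'(x) v'(x) dx = ∫_0^2 f v dx for all v ∈ V.
Substituting f(x) = -2*x, the right-hand side is ∫_0^2 (-2*x) v dx.


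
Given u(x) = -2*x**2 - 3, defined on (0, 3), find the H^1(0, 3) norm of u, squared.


||u||_{H^1}^2 = 2367/5

The H^1 norm (squared) on an interval (0, L) is
  ||u||_{H^1}^2 = ∫_0^L u(x)^2 dx + ∫_0^L u'(x)^2 dx.
Compute u'(x) = -4*x.
Then u(x)^2 = 4*x**4 + 12*x**2 + 9 and u'(x)^2 = 16*x**2.
Integrate each monomial from 0 to 3 using ∫_0^3 c·x^n dx = c·3^(n+1)/(n+1):
  ∫_0^3 u(x)^2 dx = ∫_0^3 (4*x^4 + 12*x^2 + 9) dx. Term by term:
    ∫_0^3 4*x^4 dx = 972/5;  ∫_0^3 12*x^2 dx = 108;  ∫_0^3 9 dx = 27.
  Sum: 972/5 + 108 + 27 = 1647/5.
  ∫_0^3 u'(x)^2 dx = ∫_0^3 (16*x^2) dx. Term by term:
    ∫_0^3 16*x^2 dx = 144.
Adding: ||u||_{H^1}^2 = 1647/5 + 144 = 2367/5.


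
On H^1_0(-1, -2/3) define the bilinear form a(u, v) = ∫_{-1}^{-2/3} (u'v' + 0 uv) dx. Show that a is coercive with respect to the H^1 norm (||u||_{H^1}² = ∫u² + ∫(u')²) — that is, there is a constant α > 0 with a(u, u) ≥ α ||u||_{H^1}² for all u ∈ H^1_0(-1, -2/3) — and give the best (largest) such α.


α = 9*π^2/(1 + 9*π^2)

Coercivity of a(·,·) on H^1_0(-1, -2/3) means a(u, u) ≥ α ||u||_{H^1}² for every u ∈ H^1_0.
The interval has length L = 1/3, and Poincaré/coercivity depend only on L. Here a(u, u) = ∫(u')² + (0)·∫u².
Here c = 0, so a(u,u) = ∫(u')² alone. The condition a(u,u) ≥ α||u||_{H^1}² reads (1−α)∫(u')² ≥ (α−c)∫u². Any admissible α is ≤ 1 (rapidly oscillating u have ∫u²/∫(u')² → 0), and α = 1 would force 0 ≥ (1−c)∫u², impossible since c < 1; so 1−α > 0. By the sharp Poincaré inequality on H^1_0 of an interval of length L, ∫(u')² ≥ (π/L)²∫u² with equality for the first sine mode sin(π(x−x₀)/L) (x₀ the left endpoint), so the inequality holds for all u iff (1−α)(π/L)² ≥ α − c, i.e. α ≤ ((π/L)² + c)/((π/L)² + 1) = (1 + c(L/π)²)/(1 + (L/π)²). (Direct route, valid since c ≤ 0: Poincaré gives c∫u² ≥ c(L/π)²∫(u')², so a(u,u) ≥ (1 + c(L/π)²)∫(u')², while ||u||_{H^1}² ≤ (1 + (L/π)²)∫(u')²; dividing yields the same α.) With (π/L)² = 9*π^2 and c = 0, the largest admissible constant is α = ((π/L)² + c)/((π/L)² + 1).
Simplifying, α = 9*π^2/(1 + 9*π^2).


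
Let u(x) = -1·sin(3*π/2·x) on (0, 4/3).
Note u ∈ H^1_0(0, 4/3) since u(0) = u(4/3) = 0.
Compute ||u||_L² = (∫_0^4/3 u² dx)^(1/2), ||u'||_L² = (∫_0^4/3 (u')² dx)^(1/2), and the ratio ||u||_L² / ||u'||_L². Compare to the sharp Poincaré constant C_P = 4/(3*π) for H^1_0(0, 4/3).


||u||_L² / ||u'||_L² = 2/(3*π) < C_P = 4/(3*π).

u(x) = -1·sin(3*π/2·x), so u'(x) = -3*π*cos(3*π*x/2)/2.
Writing u(x) = A·sin(kπx/L) with A = -1 and k = 2, use ∫_0^L sin²(kπx/L) dx = L/2 and ∫_0^L cos²(kπx/L) dx = L/2.
u² = 1·sin²(3*π/2·x) and (u')² = 9*π^2/4·cos²(3*π/2·x), and each of sin², cos² integrates to L/2 = 2/3 over (0, 4/3).
∫_0^4/3 u² dx = 2/3, so ||u||_L² = sqrt(6)/3.
∫_0^4/3 (u')² dx = 3*π^2/2, so ||u'||_L² = sqrt(6)*π/2.
Ratio ||u||_L² / ||u'||_L² = 2/(3*π).
Sharp Poincaré constant on H^1_0(0, 4/3) is C_P = L/π = 4/(3*π), achieved by sin(3*π/4·x).
This is the k = 2 harmonic; the ratio L/(kπ) is strictly less than C_P = L/π, consistent with the sharp inequality ||u||_L² ≤ C_P ||u'||_L².


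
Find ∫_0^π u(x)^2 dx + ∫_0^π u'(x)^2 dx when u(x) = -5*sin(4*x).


||u||_{H^1(0,π)}^2 = 425*π/2

u'(x) = -20*cos(4*x).
Expand u² and (u')² and integrate term by term on (0, π), using: for integers n ≥ 1, ∫_0^π sin²(nx) dx = ∫_0^π cos²(nx) dx = π/2; for n ≠ n', ∫_0^π sin(nx)sin(n'x) dx = ∫_0^π cos(nx)cos(n'x) dx = 0; and by product-to-sum, ∫_0^π sin(nx)cos(n'x) dx = ½∫_0^π [sin((n+n')x) + sin((n−n')x)] dx, which is 0 when n+n' is even and 2n/(n²−n'²) when n+n' is odd (it need not vanish on (0, π)).
  u² squared terms: (-5)²·∫sin(4x)² dx = 25·π/2 = 25*π/2.
  So ∫_0^π u² dx = 25*π/2.
  (u')² squared terms: (-20)²·∫cos(4x)² dx = 400·π/2 = 200*π.
  So ∫_0^π (u')² dx = 200*π.
||u||_{H^1}^2 = (25*π/2) + (200*π) = 425*π/2.


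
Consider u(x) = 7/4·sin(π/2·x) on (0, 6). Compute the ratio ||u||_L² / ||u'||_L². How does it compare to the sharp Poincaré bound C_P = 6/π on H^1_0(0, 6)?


||u||_L² / ||u'||_L² = 2/π < C_P = 6/π.

u(x) = 7/4·sin(π/2·x), so u'(x) = 7*π*cos(π*x/2)/8.
Writing u(x) = A·sin(kπx/L) with A = 7/4 and k = 3, use ∫_0^L sin²(kπx/L) dx = L/2 and ∫_0^L cos²(kπx/L) dx = L/2.
u² = 49/16·sin²(π/2·x) and (u')² = 49*π^2/64·cos²(π/2·x), and each of sin², cos² integrates to L/2 = 3 over (0, 6).
∫_0^6 u² dx = 147/16, so ||u||_L² = 7*sqrt(3)/4.
∫_0^6 (u')² dx = 147*π^2/64, so ||u'||_L² = 7*sqrt(3)*π/8.
Ratio ||u||_L² / ||u'||_L² = 2/π.
Sharp Poincaré constant on H^1_0(0, 6) is C_P = L/π = 6/π, achieved by sin(π/6·x).
This is the k = 3 harmonic; the ratio L/(kπ) is strictly less than C_P = L/π, consistent with the sharp inequality ||u||_L² ≤ C_P ||u'||_L².


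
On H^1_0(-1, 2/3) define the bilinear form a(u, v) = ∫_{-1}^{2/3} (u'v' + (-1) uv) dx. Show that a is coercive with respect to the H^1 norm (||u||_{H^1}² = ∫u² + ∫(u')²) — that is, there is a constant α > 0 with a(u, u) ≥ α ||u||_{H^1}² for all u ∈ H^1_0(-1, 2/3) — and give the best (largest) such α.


α = (-25 + 9*π^2)/(25 + 9*π^2)

Coercivity of a(·,·) on H^1_0(-1, 2/3) means a(u, u) ≥ α ||u||_{H^1}² for every u ∈ H^1_0.
The interval has length L = 5/3, and Poincaré/coercivity depend only on L. Here a(u, u) = ∫(u')² + (-1)·∫u².
Here c = -1 < 0 with |c| < (π/L)² = 9*π^2/25, so coercivity still holds. The condition a(u,u) ≥ α||u||_{H^1}² reads (1−α)∫(u')² ≥ (α−c)∫u². Any admissible α is ≤ 1 (rapidly oscillating u have ∫u²/∫(u')² → 0), and α = 1 would force 0 ≥ (1−c)∫u², impossible since c < 1; so 1−α > 0. By the sharp Poincaré inequality on H^1_0 of an interval of length L, ∫(u')² ≥ (π/L)²∫u² with equality for the first sine mode sin(π(x−x₀)/L) (x₀ the left endpoint), so the inequality holds for all u iff (1−α)(π/L)² ≥ α − c, i.e. α ≤ ((π/L)² + c)/((π/L)² + 1) = (1 + c(L/π)²)/(1 + (L/π)²). (Direct route, valid since c ≤ 0: Poincaré gives c∫u² ≥ c(L/π)²∫(u')², so a(u,u) ≥ (1 + c(L/π)²)∫(u')², while ||u||_{H^1}² ≤ (1 + (L/π)²)∫(u')²; dividing yields the same α.) With (π/L)² = 9*π^2/25 and c = -1, the largest admissible constant is α = ((π/L)² + c)/((π/L)² + 1).
Simplifying, α = (-25 + 9*π^2)/(25 + 9*π^2).


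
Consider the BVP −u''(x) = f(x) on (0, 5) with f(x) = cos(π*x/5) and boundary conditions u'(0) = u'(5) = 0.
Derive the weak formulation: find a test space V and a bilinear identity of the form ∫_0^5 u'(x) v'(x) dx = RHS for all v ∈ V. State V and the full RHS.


V = H^1(0, 5) (no boundary constraint on v; u is determined up to an additive constant); weak form: ∫_0^5 u'v' dx = ∫_0^5 (cos(π*x/5)) v dx for all v ∈ V.

Multiply both sides by a test function v and integrate from 0 to 5:
  ∫_0^5 −u''(x) v(x) dx = ∫_0^5 f(x) v(x) dx.
Integrate the LHS by parts once:
  ∫_0^5 −u'' v dx = −[u'(x) v(x)]_0^5 + ∫_0^5 u'(x) v'(x) dx.
Thus ∫_0^5 u'(x) v'(x) dx = ∫_0^5 f(x) v(x) dx + [u'(x) v(x)]_0^5.
Choose V so that boundary terms are either known or forced to vanish.
u has homogeneous Neumann: u'(0) = u'(5) = 0. So [u' v]_0^5 = 0·v(5) − 0·v(0) = 0 for any v; take V = H^1(0, 5).
Weak formulation: find u (satisfying any essential BC) such that ∫_0^5 u'(x) v'(x) dx = ∫_0^5 f v dx for all v ∈ V (homogeneous Neumann, so boundary terms vanish).
Substituting f(x) = cos(π*x/5), the right-hand side is ∫_0^5 (cos(π*x/5)) v dx.
Compatibility check (pure Neumann): taking v ≡ 1 ∈ V gives 0 = ∫_0^5 f dx + (0) − (0), i.e. ∫_0^5 f dx must equal u'(0) − u'(5) = 0. Indeed ∫_0^5 (cos(π*x/5)) dx = 0, so the data are compatible. The solution is then unique only up to an additive constant (fix it e.g. by requiring ∫_0^5 u dx = 0).


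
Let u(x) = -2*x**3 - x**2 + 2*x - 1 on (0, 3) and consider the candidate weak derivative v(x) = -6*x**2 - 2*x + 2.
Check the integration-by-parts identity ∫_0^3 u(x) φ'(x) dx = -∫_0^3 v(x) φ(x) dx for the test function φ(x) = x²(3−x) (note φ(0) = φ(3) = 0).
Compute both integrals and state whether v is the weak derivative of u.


LHS = 783/5, RHS = 783/5. Yes, v = u' weakly.

u(x) = -2*x**3 - x**2 + 2*x - 1, classical derivative u'(x) = -6*x**2 - 2*x + 2.
φ(x) = x²(3−x), so φ'(x) = 3*x*(2 - x).
Note φ(0) = φ(3) = 0, so the boundary term u·φ vanishes.
LHS = ∫_0^3 u(x) φ'(x) dx = ∫_0^3 (6*x^5 - 9*x^4 - 12*x^3 + 15*x^2 - 6*x) dx. Term by term:
  ∫_0^3 6*x^5 dx = 729;  ∫_0^3 -9*x^4 dx = -2187/5;  ∫_0^3 -12*x^3 dx = -243;
  ∫_0^3 15*x^2 dx = 135;  ∫_0^3 -6*x dx = -27.
Sum: 729 − 2187/5 − 243 + 135 − 27 = 783/5.
So LHS = 783/5.
∫_0^3 v(x) φ(x) dx = ∫_0^3 (6*x^5 - 16*x^4 - 8*x^3 + 6*x^2) dx. Term by term:
  ∫_0^3 6*x^5 dx = 729;  ∫_0^3 -16*x^4 dx = -3888/5;  ∫_0^3 -8*x^3 dx = -162;
  ∫_0^3 6*x^2 dx = 54.
Sum: 729 − 3888/5 − 162 + 54 = -783/5.
So RHS = -∫_0^3 v(x) φ(x) dx = 783/5.
LHS = RHS, so the identity holds for this test φ.
Moreover u is smooth here and v(x) = u'(x) = -6*x**2 - 2*x + 2 pointwise, so the identity holds for every test function. Hence v is the weak derivative of u.


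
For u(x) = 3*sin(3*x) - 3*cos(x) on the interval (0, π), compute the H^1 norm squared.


||u||_{H^1(0,π)}^2 = 54*π

u'(x) = 3*sin(x) + 9*cos(3*x).
Expand u² and (u')² and integrate term by term on (0, π), using: for integers n ≥ 1, ∫_0^π sin²(nx) dx = ∫_0^π cos²(nx) dx = π/2; for n ≠ n', ∫_0^π sin(nx)sin(n'x) dx = ∫_0^π cos(nx)cos(n'x) dx = 0; and by product-to-sum, ∫_0^π sin(nx)cos(n'x) dx = ½∫_0^π [sin((n+n')x) + sin((n−n')x)] dx, which is 0 when n+n' is even and 2n/(n²−n'²) when n+n' is odd (it need not vanish on (0, π)).
  u² squared terms: (-3)²·∫cos(x)² dx = 9·π/2 = 9*π/2;  (3)²·∫sin(3x)² dx = 9·π/2 = 9*π/2.
  u² cross terms: 2·(-3)·(3)·∫cos(x)·sin(3x) dx = -18·(0) = 0.
  So ∫_0^π u² dx = 9*π/2 + 9*π/2 + 0 = 9*π.
  (u')² squared terms: (3)²·∫sin(x)² dx = 9·π/2 = 9*π/2;  (9)²·∫cos(3x)² dx = 81·π/2 = 81*π/2.
  (u')² cross terms: 2·(3)·(9)·∫sin(x)·cos(3x) dx = 54·(0) = 0.
  So ∫_0^π (u')² dx = 9*π/2 + 81*π/2 + 0 = 45*π.
||u||_{H^1}^2 = (9*π) + (45*π) = 54*π.


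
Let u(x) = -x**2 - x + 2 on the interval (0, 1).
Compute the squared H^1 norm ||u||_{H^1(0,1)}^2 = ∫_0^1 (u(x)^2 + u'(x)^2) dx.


||u||_{H^1}^2 = 181/30

The H^1 norm (squared) on an interval (0, L) is
  ||u||_{H^1}^2 = ∫_0^L u(x)^2 dx + ∫_0^L u'(x)^2 dx.
Compute u'(x) = -2*x - 1.
Then u(x)^2 = x**4 + 2*x**3 - 3*x**2 - 4*x + 4 and u'(x)^2 = 4*x**2 + 4*x + 1.
Integrate each monomial from 0 to 1 using ∫_0^1 c·x^n dx = c·1^(n+1)/(n+1):
  ∫_0^1 u(x)^2 dx = ∫_0^1 (x^4 + 2*x^3 - 3*x^2 - 4*x + 4) dx. Term by term:
    ∫_0^1 x^4 dx = 1/5;  ∫_0^1 2*x^3 dx = 1/2;  ∫_0^1 -3*x^2 dx = -1;
    ∫_0^1 -4*x dx = -2;  ∫_0^1 4 dx = 4.
  Sum: 1/5 + 1/2 − 1 − 2 + 4 = 17/10.
  ∫_0^1 u'(x)^2 dx = ∫_0^1 (4*x^2 + 4*x + 1) dx. Term by term:
    ∫_0^1 4*x^2 dx = 4/3;  ∫_0^1 4*x dx = 2;  ∫_0^1 1 dx = 1.
  Sum: 4/3 + 2 + 1 = 13/3.
Adding: ||u||_{H^1}^2 = 17/10 + 13/3 = 181/30.


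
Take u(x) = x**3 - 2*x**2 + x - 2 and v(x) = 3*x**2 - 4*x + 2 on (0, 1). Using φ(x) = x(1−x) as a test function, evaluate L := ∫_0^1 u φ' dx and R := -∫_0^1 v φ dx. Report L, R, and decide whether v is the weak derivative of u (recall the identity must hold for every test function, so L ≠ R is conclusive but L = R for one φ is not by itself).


LHS = 1/60, RHS = -3/20. No, v is not the weak derivative of u.

u(x) = x**3 - 2*x**2 + x - 2, classical derivative u'(x) = 3*x**2 - 4*x + 1.
φ(x) = x(1−x), so φ'(x) = 1 - 2*x.
Note φ(0) = φ(1) = 0, so the boundary term u·φ vanishes.
LHS = ∫_0^1 u(x) φ'(x) dx = ∫_0^1 (-2*x^4 + 5*x^3 - 4*x^2 + 5*x - 2) dx. Term by term:
  ∫_0^1 -2*x^4 dx = -2/5;  ∫_0^1 5*x^3 dx = 5/4;  ∫_0^1 -4*x^2 dx = -4/3;
  ∫_0^1 5*x dx = 5/2;  ∫_0^1 -2 dx = -2.
Sum: -2/5 + 5/4 − 4/3 + 5/2 − 2 = 1/60.
So LHS = 1/60.
∫_0^1 v(x) φ(x) dx = ∫_0^1 (-3*x^4 + 7*x^3 - 6*x^2 + 2*x) dx. Term by term:
  ∫_0^1 -3*x^4 dx = -3/5;  ∫_0^1 7*x^3 dx = 7/4;  ∫_0^1 -6*x^2 dx = -2;
  ∫_0^1 2*x dx = 1.
Sum: -3/5 + 7/4 − 2 + 1 = 3/20.
So RHS = -∫_0^1 v(x) φ(x) dx = -3/20.
LHS − RHS = 1/6 ≠ 0, so the identity fails.
(For a valid weak derivative the identity must hold for EVERY test function, in particular this one. The failure shows v is NOT the weak derivative of u.)
Correct weak derivative would be u'(x) = 3*x**2 - 4*x + 1.


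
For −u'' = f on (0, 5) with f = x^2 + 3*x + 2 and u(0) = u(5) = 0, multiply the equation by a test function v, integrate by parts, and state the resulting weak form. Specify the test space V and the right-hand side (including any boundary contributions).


V = H^1_0(0, 5) (so v(0) = v(5) = 0); weak form: ∫_0^5 u'v' dx = ∫_0^5 (x^2 + 3*x + 2) v dx for all v ∈ V.

Multiply both sides by a test function v and integrate from 0 to 5:
  ∫_0^5 −u''(x) v(x) dx = ∫_0^5 f(x) v(x) dx.
Integrate the LHS by parts once:
  ∫_0^5 −u'' v dx = −[u'(x) v(x)]_0^5 + ∫_0^5 u'(x) v'(x) dx.
Thus ∫_0^5 u'(x) v'(x) dx = ∫_0^5 f(x) v(x) dx + [u'(x) v(x)]_0^5.
Choose V so that boundary terms are either known or forced to vanish.
u is Dirichlet: u(0) = u(5) = 0. Let V = H^1_0(0, 5); then v(0) = v(5) = 0, and [u' v]_0^5 = 0.
Weak formulation: find u (satisfying any essential BC) such that ∫_0^5 u'(x) v'(x) dx = ∫_0^5 f v dx for all v ∈ V.
Substituting f(x) = x^2 + 3*x + 2, the right-hand side is ∫_0^5 (x^2 + 3*x + 2) v dx.


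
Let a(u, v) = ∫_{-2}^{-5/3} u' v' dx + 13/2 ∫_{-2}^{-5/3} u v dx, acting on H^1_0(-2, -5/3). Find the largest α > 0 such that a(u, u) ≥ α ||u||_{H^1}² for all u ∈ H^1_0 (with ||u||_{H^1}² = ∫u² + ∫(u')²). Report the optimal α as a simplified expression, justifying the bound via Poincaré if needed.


α = 1

Coercivity of a(·,·) on H^1_0(-2, -5/3) means a(u, u) ≥ α ||u||_{H^1}² for every u ∈ H^1_0.
The interval has length L = 1/3, and Poincaré/coercivity depend only on L. Here a(u, u) = ∫(u')² + (13/2)·∫u².
Here c = 13/2 ≥ 1, so a(u,u) = ∫(u')² + c∫u² ≥ ∫(u')² + ∫u² = ||u||_{H^1}², i.e. α = 1 works. No larger α is possible: a(u,u) ≥ α||u||_{H^1}² means (1−α)∫(u')² ≥ (α−c)∫u², and for the modes u_n = sin(nπ(x−x₀)/L) (x₀ the left endpoint) one has ∫u_n²/∫(u_n')² = (L/(nπ))² → 0, so a(u_n,u_n)/||u_n||_{H^1}² → 1. Hence the optimal constant is α = 1.
Therefore α = 1.


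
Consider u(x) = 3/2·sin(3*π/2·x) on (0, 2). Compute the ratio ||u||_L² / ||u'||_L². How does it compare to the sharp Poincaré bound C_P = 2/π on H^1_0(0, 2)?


||u||_L² / ||u'||_L² = 2/(3*π) < C_P = 2/π.

u(x) = 3/2·sin(3*π/2·x), so u'(x) = 9*π*cos(3*π*x/2)/4.
Writing u(x) = A·sin(kπx/L) with A = 3/2 and k = 3, use ∫_0^L sin²(kπx/L) dx = L/2 and ∫_0^L cos²(kπx/L) dx = L/2.
u² = 9/4·sin²(3*π/2·x) and (u')² = 81*π^2/16·cos²(3*π/2·x), and each of sin², cos² integrates to L/2 = 1 over (0, 2).
∫_0^2 u² dx = 9/4, so ||u||_L² = 3/2.
∫_0^2 (u')² dx = 81*π^2/16, so ||u'||_L² = 9*π/4.
Ratio ||u||_L² / ||u'||_L² = 2/(3*π).
Sharp Poincaré constant on H^1_0(0, 2) is C_P = L/π = 2/π, achieved by sin(π/2·x).
This is the k = 3 harmonic; the ratio L/(kπ) is strictly less than C_P = L/π, consistent with the sharp inequality ||u||_L² ≤ C_P ||u'||_L².


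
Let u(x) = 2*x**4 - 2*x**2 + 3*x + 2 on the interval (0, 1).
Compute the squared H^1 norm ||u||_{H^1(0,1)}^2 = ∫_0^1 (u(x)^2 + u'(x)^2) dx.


||u||_{H^1}^2 = 977/45

The H^1 norm (squared) on an interval (0, L) is
  ||u||_{H^1}^2 = ∫_0^L u(x)^2 dx + ∫_0^L u'(x)^2 dx.
Compute u'(x) = 8*x**3 - 4*x + 3.
Then u(x)^2 = 4*x**8 - 8*x**6 + 12*x**5 + 12*x**4 - 12*x**3 + x**2 + 12*x + 4 and u'(x)^2 = 64*x**6 - 64*x**4 + 48*x**3 + 16*x**2 - 24*x + 9.
Integrate each monomial from 0 to 1 using ∫_0^1 c·x^n dx = c·1^(n+1)/(n+1):
  ∫_0^1 u(x)^2 dx = ∫_0^1 (4*x^8 - 8*x^6 + 12*x^5 + 12*x^4 - 12*x^3 + x^2 + 12*x + 4) dx. Term by term:
    ∫_0^1 4*x^8 dx = 4/9;  ∫_0^1 -8*x^6 dx = -8/7;  ∫_0^1 12*x^5 dx = 2;
    ∫_0^1 12*x^4 dx = 12/5;  ∫_0^1 -12*x^3 dx = -3;  ∫_0^1 x^2 dx = 1/3;
    ∫_0^1 12*x dx = 6;  ∫_0^1 4 dx = 4.
  Sum: 4/9 − 8/7 + 2 + 12/5 − 3 + 1/3 + 6 + 4 = 3476/315.
  ∫_0^1 u'(x)^2 dx = ∫_0^1 (64*x^6 - 64*x^4 + 48*x^3 + 16*x^2 - 24*x + 9) dx. Term by term:
    ∫_0^1 64*x^6 dx = 64/7;  ∫_0^1 -64*x^4 dx = -64/5;  ∫_0^1 48*x^3 dx = 12;
    ∫_0^1 16*x^2 dx = 16/3;  ∫_0^1 -24*x dx = -12;  ∫_0^1 9 dx = 9.
  Sum: 64/7 − 64/5 + 12 + 16/3 − 12 + 9 = 1121/105.
Adding: ||u||_{H^1}^2 = 3476/315 + 1121/105 = 977/45.


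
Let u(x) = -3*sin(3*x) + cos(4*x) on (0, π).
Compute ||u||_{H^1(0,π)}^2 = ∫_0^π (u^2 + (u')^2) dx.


||u||_{H^1(0,π)}^2 = 612/7 + 107*π/2

u'(x) = -4*sin(4*x) - 9*cos(3*x).
Expand u² and (u')² and integrate term by term on (0, π), using: for integers n ≥ 1, ∫_0^π sin²(nx) dx = ∫_0^π cos²(nx) dx = π/2; for n ≠ n', ∫_0^π sin(nx)sin(n'x) dx = ∫_0^π cos(nx)cos(n'x) dx = 0; and by product-to-sum, ∫_0^π sin(nx)cos(n'x) dx = ½∫_0^π [sin((n+n')x) + sin((n−n')x)] dx, which is 0 when n+n' is even and 2n/(n²−n'²) when n+n' is odd (it need not vanish on (0, π)).
  u² squared terms: (-3)²·∫sin(3x)² dx = 9·π/2 = 9*π/2;  (1)²·∫cos(4x)² dx = 1·π/2 = π/2.
  u² cross terms: 2·(-3)·(1)·∫sin(3x)·cos(4x) dx = -6·(-6/7) = 36/7.
  So ∫_0^π u² dx = 9*π/2 + π/2 + 36/7 = 36/7 + 5*π.
  (u')² squared terms: (-9)²·∫cos(3x)² dx = 81·π/2 = 81*π/2;  (-4)²·∫sin(4x)² dx = 16·π/2 = 8*π.
  (u')² cross terms: 2·(-9)·(-4)·∫cos(3x)·sin(4x) dx = 72·(8/7) = 576/7.
  So ∫_0^π (u')² dx = 81*π/2 + 8*π + 576/7 = 576/7 + 97*π/2.
||u||_{H^1}^2 = (36/7 + 5*π) + (576/7 + 97*π/2) = 612/7 + 107*π/2.


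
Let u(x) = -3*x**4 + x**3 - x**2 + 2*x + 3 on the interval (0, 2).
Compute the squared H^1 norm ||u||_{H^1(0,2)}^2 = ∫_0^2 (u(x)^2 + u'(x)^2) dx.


||u||_{H^1}^2 = 79966/35

The H^1 norm (squared) on an interval (0, L) is
  ||u||_{H^1}^2 = ∫_0^L u(x)^2 dx + ∫_0^L u'(x)^2 dx.
Compute u'(x) = -12*x**3 + 3*x**2 - 2*x + 2.
Then u(x)^2 = 9*x**8 - 6*x**7 + 7*x**6 - 14*x**5 - 13*x**4 + 2*x**3 - 2*x**2 + 12*x + 9 and u'(x)^2 = 144*x**6 - 72*x**5 + 57*x**4 - 60*x**3 + 16*x**2 - 8*x + 4.
Integrate each monomial from 0 to 2 using ∫_0^2 c·x^n dx = c·2^(n+1)/(n+1):
  ∫_0^2 u(x)^2 dx = ∫_0^2 (9*x^8 - 6*x^7 + 7*x^6 - 14*x^5 - 13*x^4 + 2*x^3 - 2*x^2 + 12*x + 9) dx. Term by term:
    ∫_0^2 9*x^8 dx = 512;  ∫_0^2 -6*x^7 dx = -192;  ∫_0^2 7*x^6 dx = 128;
    ∫_0^2 -14*x^5 dx = -448/3;  ∫_0^2 -13*x^4 dx = -416/5;  ∫_0^2 2*x^3 dx = 8;
    ∫_0^2 -2*x^2 dx = -16/3;  ∫_0^2 12*x dx = 24;  ∫_0^2 9 dx = 18.
  Sum: 512 − 192 + 128 − 448/3 − 416/5 + 8 − 16/3 + 24 + 18 = 3902/15.
  ∫_0^2 u'(x)^2 dx = ∫_0^2 (144*x^6 - 72*x^5 + 57*x^4 - 60*x^3 + 16*x^2 - 8*x + 4) dx. Term by term:
    ∫_0^2 144*x^6 dx = 18432/7;  ∫_0^2 -72*x^5 dx = -768;  ∫_0^2 57*x^4 dx = 1824/5;
    ∫_0^2 -60*x^3 dx = -240;  ∫_0^2 16*x^2 dx = 128/3;  ∫_0^2 -8*x dx = -16;
    ∫_0^2 4 dx = 8.
  Sum: 18432/7 − 768 + 1824/5 − 240 + 128/3 − 16 + 8 = 212584/105.
Adding: ||u||_{H^1}^2 = 3902/15 + 212584/105 = 79966/35.


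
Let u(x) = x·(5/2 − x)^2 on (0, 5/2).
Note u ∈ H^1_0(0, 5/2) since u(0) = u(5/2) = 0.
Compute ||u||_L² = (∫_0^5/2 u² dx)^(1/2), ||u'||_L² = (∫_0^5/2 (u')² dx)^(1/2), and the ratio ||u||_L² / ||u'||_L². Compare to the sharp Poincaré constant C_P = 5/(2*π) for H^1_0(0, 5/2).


||u||_L² / ||u'||_L² = 5*sqrt(14)/28 < C_P = 5/(2*π).

u(x) = x·(5/2 − x)^2, so u'(x) = (2*x - 5)*(6*x - 5)/4.
u(x) = x·(5/2 − x)^2 vanishes at x = 0 and x = 5/2, so u ∈ H^1_0(0, 5/2). Differentiate via the product rule and integrate the resulting polynomials term by term.
  ∫_0^5/2 u² dx = ∫_0^5/2 (x^6 - 10*x^5 + 75*x^4/2 - 125*x^3/2 + 625*x^2/16) dx. Term by term:
    ∫_0^5/2 x^6 dx = 78125/896;  ∫_0^5/2 -10*x^5 dx = -78125/192;  ∫_0^5/2 75*x^4/2 dx = 46875/64;
    ∫_0^5/2 -125*x^3/2 dx = -78125/128;  ∫_0^5/2 625*x^2/16 dx = 78125/384.
  Sum: 78125/896 − 78125/192 + 46875/64 − 78125/128 + 78125/384 = 15625/2688.
  ∫_0^5/2 (u')² dx = ∫_0^5/2 (9*x^4 - 60*x^3 + 275*x^2/2 - 125*x + 625/16) dx. Term by term:
    ∫_0^5/2 9*x^4 dx = 5625/32;  ∫_0^5/2 -60*x^3 dx = -9375/16;  ∫_0^5/2 275*x^2/2 dx = 34375/48;
    ∫_0^5/2 -125*x dx = -3125/8;  ∫_0^5/2 625/16 dx = 3125/32.
  Sum: 5625/32 − 9375/16 + 34375/48 − 3125/8 + 3125/32 = 625/48.
∫_0^5/2 u² dx = 15625/2688, so ||u||_L² = 125*sqrt(42)/336.
∫_0^5/2 (u')² dx = 625/48, so ||u'||_L² = 25*sqrt(3)/12.
Ratio ||u||_L² / ||u'||_L² = 5*sqrt(14)/28.
Sharp Poincaré constant on H^1_0(0, 5/2) is C_P = L/π = 5/(2*π), achieved by sin(2*π/5·x).
A polynomial bump cannot attain the sharp Poincaré constant (only the first sine eigenfunction does), so the ratio is strictly less than C_P, consistent with ||u||_L² ≤ C_P ||u'||_L².


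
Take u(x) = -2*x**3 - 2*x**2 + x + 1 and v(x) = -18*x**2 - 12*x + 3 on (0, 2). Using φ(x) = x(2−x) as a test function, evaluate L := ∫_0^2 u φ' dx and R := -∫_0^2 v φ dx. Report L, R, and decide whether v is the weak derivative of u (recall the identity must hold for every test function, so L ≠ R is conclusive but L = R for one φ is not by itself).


LHS = 68/5, RHS = 204/5. No, v is not the weak derivative of u.

u(x) = -2*x**3 - 2*x**2 + x + 1, classical derivative u'(x) = -6*x**2 - 4*x + 1.
φ(x) = x(2−x), so φ'(x) = 2 - 2*x.
Note φ(0) = φ(2) = 0, so the boundary term u·φ vanishes.
LHS = ∫_0^2 u(x) φ'(x) dx = ∫_0^2 (4*x^4 - 6*x^2 + 2) dx. Term by term:
  ∫_0^2 4*x^4 dx = 128/5;  ∫_0^2 -6*x^2 dx = -16;  ∫_0^2 2 dx = 4.
Sum: 128/5 − 16 + 4 = 68/5.
So LHS = 68/5.
∫_0^2 v(x) φ(x) dx = ∫_0^2 (18*x^4 - 24*x^3 - 27*x^2 + 6*x) dx. Term by term:
  ∫_0^2 18*x^4 dx = 576/5;  ∫_0^2 -24*x^3 dx = -96;  ∫_0^2 -27*x^2 dx = -72;
  ∫_0^2 6*x dx = 12.
Sum: 576/5 − 96 − 72 + 12 = -204/5.
So RHS = -∫_0^2 v(x) φ(x) dx = 204/5.
LHS − RHS = -136/5 ≠ 0, so the identity fails.
(For a valid weak derivative the identity must hold for EVERY test function, in particular this one. The failure shows v is NOT the weak derivative of u.)
Correct weak derivative would be u'(x) = -6*x**2 - 4*x + 1.


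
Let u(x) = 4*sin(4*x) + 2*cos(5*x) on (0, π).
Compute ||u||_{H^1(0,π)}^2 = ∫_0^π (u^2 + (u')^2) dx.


||u||_{H^1(0,π)}^2 = -3328/9 + 188*π

u'(x) = -10*sin(5*x) + 16*cos(4*x).
Expand u² and (u')² and integrate term by term on (0, π), using: for integers n ≥ 1, ∫_0^π sin²(nx) dx = ∫_0^π cos²(nx) dx = π/2; for n ≠ n', ∫_0^π sin(nx)sin(n'x) dx = ∫_0^π cos(nx)cos(n'x) dx = 0; and by product-to-sum, ∫_0^π sin(nx)cos(n'x) dx = ½∫_0^π [sin((n+n')x) + sin((n−n')x)] dx, which is 0 when n+n' is even and 2n/(n²−n'²) when n+n' is odd (it need not vanish on (0, π)).
  u² squared terms: (2)²·∫cos(5x)² dx = 4·π/2 = 2*π;  (4)²·∫sin(4x)² dx = 16·π/2 = 8*π.
  u² cross terms: 2·(2)·(4)·∫cos(5x)·sin(4x) dx = 16·(-8/9) = -128/9.
  So ∫_0^π u² dx = 2*π + 8*π − 128/9 = -128/9 + 10*π.
  (u')² squared terms: (-10)²·∫sin(5x)² dx = 100·π/2 = 50*π;  (16)²·∫cos(4x)² dx = 256·π/2 = 128*π.
  (u')² cross terms: 2·(-10)·(16)·∫sin(5x)·cos(4x) dx = -320·(10/9) = -3200/9.
  So ∫_0^π (u')² dx = 50*π + 128*π − 3200/9 = -3200/9 + 178*π.
||u||_{H^1}^2 = (-128/9 + 10*π) + (-3200/9 + 178*π) = -3328/9 + 188*π.


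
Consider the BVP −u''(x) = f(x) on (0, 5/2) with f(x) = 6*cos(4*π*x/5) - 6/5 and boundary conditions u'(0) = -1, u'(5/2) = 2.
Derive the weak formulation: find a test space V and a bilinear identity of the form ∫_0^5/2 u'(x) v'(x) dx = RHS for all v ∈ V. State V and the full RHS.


V = H^1(0, 5/2) (v unrestricted at boundary; u is determined up to an additive constant); weak form: ∫_0^5/2 u'v' dx = ∫_0^5/2 (6*cos(4*π*x/5) - 6/5) v dx + 2·v(5/2) + v(0) for all v ∈ V.

Multiply both sides by a test function v and integrate from 0 to 5/2:
  ∫_0^5/2 −u''(x) v(x) dx = ∫_0^5/2 f(x) v(x) dx.
Integrate the LHS by parts once:
  ∫_0^5/2 −u'' v dx = −[u'(x) v(x)]_0^5/2 + ∫_0^5/2 u'(x) v'(x) dx.
Thus ∫_0^5/2 u'(x) v'(x) dx = ∫_0^5/2 f(x) v(x) dx + [u'(x) v(x)]_0^5/2.
Choose V so that boundary terms are either known or forced to vanish.
u has inhomogeneous Neumann u'(0) = -1, u'(5/2) = 2. [u' v]_0^5/2 = (2)·v(5/2) − (-1)·v(0) = 2·v(5/2) + v(0). Take V = H^1(0, 5/2); boundary term becomes part of RHS.
Weak formulation: find u (satisfying any essential BC) such that ∫_0^5/2 u'(x) v'(x) dx = ∫_0^5/2 f v dx + 2·v(5/2) + v(0) for all v ∈ V (Neumann data are natural BCs: they enter the RHS as boundary terms).
Substituting f(x) = 6*cos(4*π*x/5) - 6/5, the right-hand side is ∫_0^5/2 (6*cos(4*π*x/5) - 6/5) v dx + 2·v(5/2) + v(0).
Compatibility check (pure Neumann): taking v ≡ 1 ∈ V gives 0 = ∫_0^5/2 f dx + (2) − (-1), i.e. ∫_0^5/2 f dx must equal u'(0) − u'(5/2) = -3. Indeed ∫_0^5/2 (6*cos(4*π*x/5) - 6/5) dx = -3, so the data are compatible. The solution is then unique only up to an additive constant (fix it e.g. by requiring ∫_0^5/2 u dx = 0).


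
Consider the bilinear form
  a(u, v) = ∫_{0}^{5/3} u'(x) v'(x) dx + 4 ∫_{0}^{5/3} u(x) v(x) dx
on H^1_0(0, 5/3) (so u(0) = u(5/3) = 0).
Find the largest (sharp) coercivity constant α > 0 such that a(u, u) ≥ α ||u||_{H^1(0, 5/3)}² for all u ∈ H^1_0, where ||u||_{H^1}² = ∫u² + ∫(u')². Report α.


α = 1

Coercivity of a(·,·) on H^1_0(0, 5/3) means a(u, u) ≥ α ||u||_{H^1}² for every u ∈ H^1_0.
The interval has length L = 5/3, and Poincaré/coercivity depend only on L. Here a(u, u) = ∫(u')² + (4)·∫u².
Here c = 4 ≥ 1, so a(u,u) = ∫(u')² + c∫u² ≥ ∫(u')² + ∫u² = ||u||_{H^1}², i.e. α = 1 works. No larger α is possible: a(u,u) ≥ α||u||_{H^1}² means (1−α)∫(u')² ≥ (α−c)∫u², and for the modes u_n = sin(nπ(x−x₀)/L) (x₀ the left endpoint) one has ∫u_n²/∫(u_n')² = (L/(nπ))² → 0, so a(u_n,u_n)/||u_n||_{H^1}² → 1. Hence the optimal constant is α = 1.
Therefore α = 1.
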